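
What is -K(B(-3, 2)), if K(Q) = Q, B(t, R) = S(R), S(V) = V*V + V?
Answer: -6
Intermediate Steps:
S(V) = V + V**2 (S(V) = V**2 + V = V + V**2)
B(t, R) = R*(1 + R)
-K(B(-3, 2)) = -2*(1 + 2) = -2*3 = -1*6 = -6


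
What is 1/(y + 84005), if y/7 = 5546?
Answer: 1/122827 ≈ 8.1415e-6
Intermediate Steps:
y = 38822 (y = 7*5546 = 38822)
1/(y + 84005) = 1/(38822 + 84005) = 1/122827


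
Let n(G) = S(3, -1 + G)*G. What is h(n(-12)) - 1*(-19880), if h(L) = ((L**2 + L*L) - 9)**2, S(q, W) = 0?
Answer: 19961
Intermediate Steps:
n(G) = 0 (n(G) = 0*G = 0)
h(L) = (-9 + 2*L**2)**2 (h(L) = ((L**2 + L**2) - 9)**2 = (2*L**2 - 9)**2 = (-9 + 2*L**2)**2)
h(n(-12)) - 1*(-19880) = (-9 + 2*0**2)**2 - 1*(-19880) = (-9 + 2*0)**2 + 19880 = (-9 + 0)**2 + 19880 = (-9)**2 + 19880 = 81 + 19880 = 19961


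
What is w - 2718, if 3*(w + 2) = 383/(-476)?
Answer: -3884543/1428 ≈ -2720.3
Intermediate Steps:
w = -3239/1428 (w = -2 + (383/(-476))/3 = -2 + (383*(-1/476))/3 = -2 + (⅓)*(-383/476) = -2 - 383/1428 = -3239/1428 ≈ -2.2682)
w - 2718 = -3239/1428 - 2718 = -3884543/1428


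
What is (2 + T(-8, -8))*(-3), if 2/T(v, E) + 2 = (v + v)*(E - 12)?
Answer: -319/53 ≈ -6.0189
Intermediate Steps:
T(v, E) = 2/(-2 + 2*v*(-12 + E)) (T(v, E) = 2/(-2 + (v + v)*(E - 12)) = 2/(-2 + (2*v)*(-12 + E)) = 2/(-2 + 2*v*(-12 + E)))
(2 + T(-8, -8))*(-3) = (2 + 1/(-1 - 12*(-8) - 8*(-8)))*(-3) = (2 + 1/(-1 + 96 + 64))*(-3) = (2 + 1/159)*(-3) = (319/159)*(-3) = -319/53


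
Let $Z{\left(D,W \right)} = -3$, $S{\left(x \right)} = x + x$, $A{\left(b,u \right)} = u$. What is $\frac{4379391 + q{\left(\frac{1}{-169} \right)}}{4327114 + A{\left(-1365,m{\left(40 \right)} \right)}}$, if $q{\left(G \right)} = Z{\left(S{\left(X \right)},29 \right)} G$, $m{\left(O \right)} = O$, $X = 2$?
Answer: $\frac{370058541}{365644513} \approx 1.0121$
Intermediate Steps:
$S{\left(x \right)} = 2 x$
$q{\left(G \right)} = - 3 G$
$\frac{4379391 + q{\left(\frac{1}{-169} \right)}}{4327114 + A{\left(-1365,m{\left(40 \right)} \right)}} = \frac{4379391 - \frac{3}{-169}}{4327114 + 40} = \frac{4379391 - - \frac{3}{169}}{4327154} = \left(4379391 + \frac{3}{169}\right) \frac{1}{4327154} = \frac{740117082}{169} \cdot \frac{1}{4327154} = \frac{370058541}{365644513}$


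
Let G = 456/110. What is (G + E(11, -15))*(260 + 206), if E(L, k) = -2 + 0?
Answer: 54988/55 ≈ 999.78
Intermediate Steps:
E(L, k) = -2
G = 228/55 (G = 456*(1/110) = 228/55 ≈ 4.1455)
(G + E(11, -15))*(260 + 206) = (228/55 - 2)*(260 + 206) = (118/55)*466 = 54988/55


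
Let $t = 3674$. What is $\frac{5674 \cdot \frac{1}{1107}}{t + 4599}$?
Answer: $\frac{5674}{9158211} \approx 0.00061955$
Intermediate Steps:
$\frac{5674 \cdot \frac{1}{1107}}{t + 4599} = \frac{5674 \cdot \frac{1}{1107}}{3674 + 4599} = \frac{5674 \cdot \frac{1}{1107}}{8273} = \frac{5674}{1107} \cdot \frac{1}{8273} = \frac{5674}{9158211}$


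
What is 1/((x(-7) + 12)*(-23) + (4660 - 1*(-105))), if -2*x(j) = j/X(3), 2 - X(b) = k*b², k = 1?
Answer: 2/9001 ≈ 0.00022220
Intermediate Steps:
X(b) = 2 - b²
x(j) = j/14 (x(j) = -j/(2*(2 - 1*3²)) = -j/(2*(2 - 1*9)) = -j/(2*(2 - 9)) = -j/(2*(-7)) = -j*(-1)/(2*7) = -(-1)*j/14 = j/14)
1/((x(-7) + 12)*(-23) + (4660 - 1*(-105))) = 1/(((1/14)*(-7) + 12)*(-23) + (4660 - 1*(-105))) = 1/((-½ + 12)*(-23) + (4660 + 105)) = 1/((23/2)*(-23) + 4765) = 1/(-529/2 + 4765) = 1/(9001/2) = 2/9001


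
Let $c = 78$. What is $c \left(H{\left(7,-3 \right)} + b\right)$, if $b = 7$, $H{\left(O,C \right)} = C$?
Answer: $312$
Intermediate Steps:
$c \left(H{\left(7,-3 \right)} + b\right) = 78 \left(-3 + 7\right) = 78 \cdot 4 = 312$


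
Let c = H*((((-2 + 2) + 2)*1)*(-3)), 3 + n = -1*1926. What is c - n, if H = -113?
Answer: 2607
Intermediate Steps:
n = -1929 (n = -3 - 1*1926 = -3 - 1926 = -1929)
c = 678 (c = -113*((-2 + 2) + 2)*1*(-3) = -113*(0 + 2)*1*(-3) = -113*2*1*(-3) = -226*(-3) = -113*(-6) = 678)
c - n = 678 - 1*(-1929) = 678 + 1929 = 2607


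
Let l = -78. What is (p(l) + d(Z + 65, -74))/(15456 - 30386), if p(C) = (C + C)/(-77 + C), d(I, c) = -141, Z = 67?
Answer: 21699/2314150 ≈ 0.0093767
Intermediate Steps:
p(C) = 2*C/(-77 + C) (p(C) = (2*C)/(-77 + C) = 2*C/(-77 + C))
(p(l) + d(Z + 65, -74))/(15456 - 30386) = (2*(-78)/(-77 - 78) - 141)/(15456 - 30386) = (2*(-78)/(-155) - 141)/(-14930) = (2*(-78)*(-1/155) - 141)*(-1/14930) = (156/155 - 141)*(-1/14930) = -21699/155*(-1/14930) = 21699/2314150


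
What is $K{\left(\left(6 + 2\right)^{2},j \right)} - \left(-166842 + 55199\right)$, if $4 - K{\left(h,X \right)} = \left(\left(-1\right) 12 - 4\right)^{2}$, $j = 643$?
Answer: $111391$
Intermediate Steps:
$K{\left(h,X \right)} = -252$ ($K{\left(h,X \right)} = 4 - \left(\left(-1\right) 12 - 4\right)^{2} = 4 - \left(-12 - 4\right)^{2} = 4 - \left(-16\right)^{2} = 4 - 256 = -252$)
$K{\left(\left(6 + 2\right)^{2},j \right)} - \left(-166842 + 55199\right) = -252 - \left(-166842 + 55199\right) = -252 - -111643 = -252 + 111643 = 111391$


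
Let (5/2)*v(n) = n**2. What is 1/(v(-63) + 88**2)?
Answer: 5/46658 ≈ 0.00010716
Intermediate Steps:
v(n) = 2*n**2/5
1/(v(-63) + 88**2) = 1/((2/5)*(-63)**2 + 88**2) = 1/((2/5)*3969 + 7744) = 1/(7938/5 + 7744) = 1/(46658/5) = 5/46658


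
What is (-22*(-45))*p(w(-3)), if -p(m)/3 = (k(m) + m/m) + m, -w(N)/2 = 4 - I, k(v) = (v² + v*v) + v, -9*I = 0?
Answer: -335610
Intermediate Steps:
I = 0 (I = -⅑*0 = 0)
k(v) = v + 2*v² (k(v) = (v² + v²) + v = 2*v² + v = v + 2*v²)
w(N) = -8 (w(N) = -2*(4 - 1*0) = -2*(4 + 0) = -2*4 = -8)
p(m) = -3 - 3*m - 3*m*(1 + 2*m) (p(m) = -3*((m*(1 + 2*m) + m/m) + m) = -3*((m*(1 + 2*m) + 1) + m) = -3*((1 + m*(1 + 2*m)) + m) = -3*(1 + m + m*(1 + 2*m)) = -3 - 3*m - 3*m*(1 + 2*m))
(-22*(-45))*p(w(-3)) = (-22*(-45))*(-3 - 6*(-8) - 6*(-8)²) = 990*(-3 + 48 - 6*64) = 990*(-3 + 48 - 384) = 990*(-339) = -335610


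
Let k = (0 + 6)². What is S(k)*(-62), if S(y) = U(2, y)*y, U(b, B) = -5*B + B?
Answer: 321408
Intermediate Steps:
U(b, B) = -4*B
k = 36 (k = 6² = 36)
S(y) = -4*y² (S(y) = (-4*y)*y = -4*y²)
S(k)*(-62) = -4*36²*(-62) = -4*1296*(-62) = -5184*(-62) = 321408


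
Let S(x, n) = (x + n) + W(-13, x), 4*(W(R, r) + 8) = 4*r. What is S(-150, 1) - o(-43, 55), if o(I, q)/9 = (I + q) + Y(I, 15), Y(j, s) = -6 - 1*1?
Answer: -352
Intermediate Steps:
Y(j, s) = -7 (Y(j, s) = -6 - 1 = -7)
W(R, r) = -8 + r (W(R, r) = -8 + (4*r)/4 = -8 + r)
S(x, n) = -8 + n + 2*x (S(x, n) = (x + n) + (-8 + x) = (n + x) + (-8 + x) = -8 + n + 2*x)
o(I, q) = -63 + 9*I + 9*q (o(I, q) = 9*((I + q) - 7) = 9*(-7 + I + q) = -63 + 9*I + 9*q)
S(-150, 1) - o(-43, 55) = (-8 + 1 + 2*(-150)) - (-63 + 9*(-43) + 9*55) = (-8 + 1 - 300) - (-63 - 387 + 495) = -307 - 1*45 = -307 - 45 = -352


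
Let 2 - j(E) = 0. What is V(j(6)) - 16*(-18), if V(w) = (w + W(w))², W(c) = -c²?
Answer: 292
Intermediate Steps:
j(E) = 2 (j(E) = 2 - 1*0 = 2 + 0 = 2)
V(w) = (w - w²)²
V(j(6)) - 16*(-18) = 2²*(-1 + 2)² - 16*(-18) = 4*1² + 288 = 4*1 + 288 = 4 + 288 = 292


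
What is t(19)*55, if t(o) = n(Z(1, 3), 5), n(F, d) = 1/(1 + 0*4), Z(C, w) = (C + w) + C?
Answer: 55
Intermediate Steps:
Z(C, w) = w + 2*C
n(F, d) = 1 (n(F, d) = 1/(1 + 0) = 1/1 = 1)
t(o) = 1
t(19)*55 = 1*55 = 55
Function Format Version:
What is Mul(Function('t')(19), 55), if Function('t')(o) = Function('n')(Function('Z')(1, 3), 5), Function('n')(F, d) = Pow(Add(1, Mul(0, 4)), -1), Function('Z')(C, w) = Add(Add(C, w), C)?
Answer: 55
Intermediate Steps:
Function('Z')(C, w) = Add(w, Mul(2, C))
Function('n')(F, d) = 1 (Function('n')(F, d) = Pow(Add(1, 0), -1) = Pow(1, -1) = 1)
Function('t')(o) = 1
Mul(Function('t')(19), 55) = Mul(1, 55) = 55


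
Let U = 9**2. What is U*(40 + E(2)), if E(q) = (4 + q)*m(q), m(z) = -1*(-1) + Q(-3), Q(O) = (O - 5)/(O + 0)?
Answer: 5022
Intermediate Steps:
Q(O) = (-5 + O)/O
m(z) = 11/3 (m(z) = -1*(-1) + (-5 - 3)/(-3) = 1 - 1/3*(-8) = 1 + 8/3 = 11/3)
U = 81
E(q) = 44/3 + 11*q/3 (E(q) = (4 + q)*(11/3) = 44/3 + 11*q/3)
U*(40 + E(2)) = 81*(40 + (44/3 + (11/3)*2)) = 81*(40 + (44/3 + 22/3)) = 81*(40 + 22) = 81*62 = 5022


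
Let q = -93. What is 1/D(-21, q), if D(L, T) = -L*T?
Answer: -1/1953 ≈ -0.00051203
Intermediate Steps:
D(L, T) = -L*T
1/D(-21, q) = 1/(-1*(-21)*(-93)) = 1/(-1953) = -1/1953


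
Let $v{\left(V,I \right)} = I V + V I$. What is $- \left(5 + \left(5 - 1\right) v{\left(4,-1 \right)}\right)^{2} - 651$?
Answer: $-1380$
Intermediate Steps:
$v{\left(V,I \right)} = 2 I V$ ($v{\left(V,I \right)} = I V + I V = 2 I V$)
$- \left(5 + \left(5 - 1\right) v{\left(4,-1 \right)}\right)^{2} - 651 = - \left(5 + \left(5 - 1\right) 2 \left(-1\right) 4\right)^{2} - 651 = - \left(5 + 4 \left(-8\right)\right)^{2} - 651 = - \left(5 - 32\right)^{2} - 651 = - \left(-27\right)^{2} - 651 = \left(-1\right) 729 - 651 = -729 - 651 = -1380$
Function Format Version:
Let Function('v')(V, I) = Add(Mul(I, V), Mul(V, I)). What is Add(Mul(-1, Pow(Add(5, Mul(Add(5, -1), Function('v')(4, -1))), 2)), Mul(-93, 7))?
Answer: -1380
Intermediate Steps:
Function('v')(V, I) = Mul(2, I, V) (Function('v')(V, I) = Add(Mul(I, V), Mul(I, V)) = Mul(2, I, V))
Add(Mul(-1, Pow(Add(5, Mul(Add(5, -1), Function('v')(4, -1))), 2)), Mul(-93, 7)) = Add(Mul(-1, Pow(Add(5, Mul(Add(5, -1), Mul(2, -1, 4))), 2)), Mul(-93, 7)) = Add(Mul(-1, Pow(Add(5, Mul(4, -8)), 2)), -651) = Add(Mul(-1, Pow(Add(5, -32), 2)), -651) = Add(Mul(-1, Pow(-27, 2)), -651) = Add(Mul(-1, 729), -651) = Add(-729, -651) = -1380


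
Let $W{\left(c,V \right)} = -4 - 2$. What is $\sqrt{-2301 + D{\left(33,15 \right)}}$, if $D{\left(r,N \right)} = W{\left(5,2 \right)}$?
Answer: $i \sqrt{2307} \approx 48.031 i$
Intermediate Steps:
$W{\left(c,V \right)} = -6$
$D{\left(r,N \right)} = -6$
$\sqrt{-2301 + D{\left(33,15 \right)}} = \sqrt{-2301 - 6} = \sqrt{-2307} = i \sqrt{2307}$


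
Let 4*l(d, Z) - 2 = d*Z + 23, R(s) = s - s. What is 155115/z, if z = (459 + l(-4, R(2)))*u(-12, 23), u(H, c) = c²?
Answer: 620460/984469 ≈ 0.63025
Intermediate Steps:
R(s) = 0
l(d, Z) = 25/4 + Z*d/4 (l(d, Z) = ½ + (d*Z + 23)/4 = ½ + (Z*d + 23)/4 = ½ + (23 + Z*d)/4 = ½ + (23/4 + Z*d/4) = 25/4 + Z*d/4)
z = 984469/4 (z = (459 + (25/4 + (¼)*0*(-4)))*23² = (459 + (25/4 + 0))*529 = (459 + 25/4)*529 = (1861/4)*529 = 984469/4 ≈ 2.4612e+5)
155115/z = 155115/(984469/4) = 155115*(4/984469) = 620460/984469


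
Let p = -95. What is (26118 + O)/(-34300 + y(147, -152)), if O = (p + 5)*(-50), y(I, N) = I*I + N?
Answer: -3402/1427 ≈ -2.3840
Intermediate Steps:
y(I, N) = N + I² (y(I, N) = I² + N = N + I²)
O = 4500 (O = (-95 + 5)*(-50) = -90*(-50) = 4500)
(26118 + O)/(-34300 + y(147, -152)) = (26118 + 4500)/(-34300 + (-152 + 147²)) = 30618/(-34300 + (-152 + 21609)) = 30618/(-34300 + 21457) = 30618/(-12843) = 30618*(-1/12843) = -3402/1427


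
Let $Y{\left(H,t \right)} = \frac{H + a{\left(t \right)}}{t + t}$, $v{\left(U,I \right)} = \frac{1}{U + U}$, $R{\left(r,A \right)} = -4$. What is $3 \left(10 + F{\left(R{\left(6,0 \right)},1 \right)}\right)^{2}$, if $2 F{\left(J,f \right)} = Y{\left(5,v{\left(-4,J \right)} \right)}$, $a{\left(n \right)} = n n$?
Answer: $\frac{3}{1024} \approx 0.0029297$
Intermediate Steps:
$a{\left(n \right)} = n^{2}$
$v{\left(U,I \right)} = \frac{1}{2 U}$
$Y{\left(H,t \right)} = \frac{H + t^{2}}{2 t}$ ($Y{\left(H,t \right)} = \frac{H + t^{2}}{t + t} = \frac{H + t^{2}}{2 t}$)
$F{\left(J,f \right)} = - \frac{321}{32}$ ($F{\left(J,f \right)} = \frac{\frac{1}{2} \frac{1}{\frac{1}{2} \frac{1}{-4}} \left(5 + \left(\frac{1}{2 \left(-4\right)}\right)^{2}\right)}{2} = \frac{\frac{1}{2} \frac{1}{\frac{1}{2} \left(- \frac{1}{4}\right)} \left(5 + \left(\frac{1}{2} \left(- \frac{1}{4}\right)\right)^{2}\right)}{2} = \frac{\frac{1}{2} \frac{1}{- \frac{1}{8}} \left(5 + \left(- \frac{1}{8}\right)^{2}\right)}{2} = \frac{\frac{1}{2} \left(-8\right) \left(5 + \frac{1}{64}\right)}{2} = \frac{\frac{1}{2} \left(-8\right) \frac{321}{64}}{2} = \frac{1}{2} \left(- \frac{321}{16}\right) = - \frac{321}{32}$)
$3 \left(10 + F{\left(R{\left(6,0 \right)},1 \right)}\right)^{2} = 3 \left(10 - \frac{321}{32}\right)^{2} = 3 \left(- \frac{1}{32}\right)^{2} = 3 \cdot \frac{1}{1024} = \frac{3}{1024}$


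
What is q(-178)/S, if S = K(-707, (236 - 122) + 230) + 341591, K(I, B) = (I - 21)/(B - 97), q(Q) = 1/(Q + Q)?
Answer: -19/2310501588 ≈ -8.2233e-9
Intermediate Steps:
q(Q) = 1/(2*Q)
K(I, B) = (-21 + I)/(-97 + B)
S = 6490173/19 (S = (-21 - 707)/(-97 + ((236 - 122) + 230)) + 341591 = -728/(-97 + (114 + 230)) + 341591 = -728/(-97 + 344) + 341591 = -728/247 + 341591 = (1/247)*(-728) + 341591 = -56/19 + 341591 = 6490173/19 ≈ 3.4159e+5)
q(-178)/S = ((½)/(-178))/(6490173/19) = ((½)*(-1/178))*(19/6490173) = -1/356*19/6490173 = -19/2310501588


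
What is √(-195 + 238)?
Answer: √43 ≈ 6.5574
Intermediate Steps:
√(-195 + 238) = √43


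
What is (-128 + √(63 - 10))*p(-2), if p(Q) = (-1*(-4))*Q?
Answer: 1024 - 8*√53 ≈ 965.76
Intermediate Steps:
p(Q) = 4*Q
(-128 + √(63 - 10))*p(-2) = (-128 + √(63 - 10))*(4*(-2)) = (-128 + √53)*(-8) = 1024 - 8*√53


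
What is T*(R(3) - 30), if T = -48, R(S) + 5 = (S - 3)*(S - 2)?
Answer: 1680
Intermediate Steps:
R(S) = -5 + (-3 + S)*(-2 + S) (R(S) = -5 + (S - 3)*(S - 2) = -5 + (-3 + S)*(-2 + S))
T*(R(3) - 30) = -48*((1 + 3² - 5*3) - 30) = -48*((1 + 9 - 15) - 30) = -48*(-5 - 30) = -48*(-35) = 1680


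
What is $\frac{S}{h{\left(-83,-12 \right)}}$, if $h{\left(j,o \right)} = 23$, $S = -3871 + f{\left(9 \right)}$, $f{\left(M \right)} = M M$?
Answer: $- \frac{3790}{23} \approx -164.78$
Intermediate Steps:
$f{\left(M \right)} = M^{2}$
$S = -3790$ ($S = -3871 + 9^{2} = -3871 + 81 = -3790$)
$\frac{S}{h{\left(-83,-12 \right)}} = - \frac{3790}{23}$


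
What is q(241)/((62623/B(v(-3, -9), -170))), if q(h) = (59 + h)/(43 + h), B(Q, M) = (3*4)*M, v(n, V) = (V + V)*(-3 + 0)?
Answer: -153000/4446233 ≈ -0.034411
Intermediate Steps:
v(n, V) = -6*V (v(n, V) = (2*V)*(-3) = -6*V)
B(Q, M) = 12*M
q(h) = (59 + h)/(43 + h)
q(241)/((62623/B(v(-3, -9), -170))) = ((59 + 241)/(43 + 241))/((62623/((12*(-170))))) = (300/284)/((62623/(-2040))) = ((1/284)*300)/((62623*(-1/2040))) = 75/(71*(-62623/2040)) = (75/71)*(-2040/62623) = -153000/4446233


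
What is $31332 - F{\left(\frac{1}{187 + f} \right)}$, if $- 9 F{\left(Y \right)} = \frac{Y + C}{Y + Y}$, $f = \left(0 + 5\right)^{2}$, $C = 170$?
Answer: $\frac{600017}{18} \approx 33334.0$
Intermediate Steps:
$f = 25$ ($f = 5^{2} = 25$)
$F{\left(Y \right)} = - \frac{170 + Y}{18 Y}$ ($F{\left(Y \right)} = - \frac{\left(Y + 170\right) \frac{1}{Y + Y}}{9} = - \frac{\left(170 + Y\right) \frac{1}{2 Y}}{9} = - \frac{\frac{1}{2} \frac{1}{Y} \left(170 + Y\right)}{9} = - \frac{170 + Y}{18 Y}$)
$31332 - F{\left(\frac{1}{187 + f} \right)} = 31332 - \frac{-170 - \frac{1}{187 + 25}}{18 \frac{1}{187 + 25}} = 31332 - \frac{-170 - \frac{1}{212}}{18 \cdot \frac{1}{212}} = 31332 - \frac{\frac{1}{\frac{1}{212}} \left(-170 - \frac{1}{212}\right)}{18} = 31332 - \frac{1}{18} \cdot 212 \left(-170 - \frac{1}{212}\right) = 31332 - \frac{1}{18} \cdot 212 \left(- \frac{36041}{212}\right) = 31332 - - \frac{36041}{18} = 31332 + \frac{36041}{18} = \frac{600017}{18}$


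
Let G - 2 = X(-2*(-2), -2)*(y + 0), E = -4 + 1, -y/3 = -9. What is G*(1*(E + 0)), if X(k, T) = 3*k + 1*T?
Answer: -816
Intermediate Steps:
y = 27 (y = -3*(-9) = 27)
X(k, T) = T + 3*k (X(k, T) = 3*k + T = T + 3*k)
E = -3
G = 272 (G = 2 + (-2 + 3*(-2*(-2)))*(27 + 0) = 2 + (-2 + 3*4)*27 = 2 + (-2 + 12)*27 = 2 + 10*27 = 2 + 270 = 272)
G*(1*(E + 0)) = 272*(1*(-3 + 0)) = 272*(1*(-3)) = 272*(-3) = -816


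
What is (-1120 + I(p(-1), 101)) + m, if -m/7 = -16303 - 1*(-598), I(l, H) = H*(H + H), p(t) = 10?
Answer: 129217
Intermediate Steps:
I(l, H) = 2*H² (I(l, H) = H*(2*H) = 2*H²)
m = 109935 (m = -7*(-16303 - 1*(-598)) = -7*(-16303 + 598) = -7*(-15705) = 109935)
(-1120 + I(p(-1), 101)) + m = (-1120 + 2*101²) + 109935 = (-1120 + 2*10201) + 109935 = (-1120 + 20402) + 109935 = 19282 + 109935 = 129217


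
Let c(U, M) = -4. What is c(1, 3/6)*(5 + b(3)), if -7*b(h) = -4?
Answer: -156/7 ≈ -22.286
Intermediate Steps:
b(h) = 4/7 (b(h) = -⅐*(-4) = 4/7)
c(1, 3/6)*(5 + b(3)) = -4*(5 + 4/7) = -4*39/7 = -156/7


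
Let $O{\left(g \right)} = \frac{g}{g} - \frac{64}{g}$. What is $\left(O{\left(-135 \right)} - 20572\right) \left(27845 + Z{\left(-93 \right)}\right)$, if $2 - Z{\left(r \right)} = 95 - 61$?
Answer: $- \frac{25745761691}{45} \approx -5.7213 \cdot 10^{8}$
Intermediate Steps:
$Z{\left(r \right)} = -32$ ($Z{\left(r \right)} = 2 - \left(95 - 61\right) = 2 - 34 = -32$)
$O{\left(g \right)} = 1 - \frac{64}{g}$
$\left(O{\left(-135 \right)} - 20572\right) \left(27845 + Z{\left(-93 \right)}\right) = \left(\frac{-64 - 135}{-135} - 20572\right) \left(27845 - 32\right) = \left(\left(- \frac{1}{135}\right) \left(-199\right) - 20572\right) 27813 = \left(\frac{199}{135} - 20572\right) 27813 = \left(- \frac{2777021}{135}\right) 27813 = - \frac{25745761691}{45}$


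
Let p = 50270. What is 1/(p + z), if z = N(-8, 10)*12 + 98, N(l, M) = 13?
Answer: 1/50524 ≈ 1.9793e-5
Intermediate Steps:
z = 254 (z = 13*12 + 98 = 156 + 98 = 254)
1/(p + z) = 1/(50270 + 254) = 1/50524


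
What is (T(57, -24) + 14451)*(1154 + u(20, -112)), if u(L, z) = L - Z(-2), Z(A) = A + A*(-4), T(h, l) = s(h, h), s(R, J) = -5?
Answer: 16872928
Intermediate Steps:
T(h, l) = -5
Z(A) = -3*A (Z(A) = A - 4*A = -3*A)
u(L, z) = -6 + L (u(L, z) = L - (-3)*(-2) = L - 1*6 = L - 6 = -6 + L)
(T(57, -24) + 14451)*(1154 + u(20, -112)) = (-5 + 14451)*(1154 + (-6 + 20)) = 14446*(1154 + 14) = 14446*1168 = 16872928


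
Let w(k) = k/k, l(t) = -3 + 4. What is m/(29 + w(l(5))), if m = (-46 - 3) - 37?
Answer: -43/15 ≈ -2.8667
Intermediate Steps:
l(t) = 1
w(k) = 1
m = -86 (m = -49 - 37 = -86)
m/(29 + w(l(5))) = -86/(29 + 1) = -86/30 = -86*1/30 = -43/15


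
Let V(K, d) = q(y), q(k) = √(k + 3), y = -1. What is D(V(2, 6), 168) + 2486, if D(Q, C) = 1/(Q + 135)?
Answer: 45302513/18223 - √2/18223 ≈ 2486.0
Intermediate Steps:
q(k) = √(3 + k)
V(K, d) = √2 (V(K, d) = √(3 - 1) = √2)
D(Q, C) = 1/(135 + Q)
D(V(2, 6), 168) + 2486 = 1/(135 + √2) + 2486 = 2486 + 1/(135 + √2)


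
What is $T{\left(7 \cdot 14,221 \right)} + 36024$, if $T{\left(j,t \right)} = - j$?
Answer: $35926$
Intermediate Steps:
$T{\left(7 \cdot 14,221 \right)} + 36024 = - 7 \cdot 14 + 36024 = \left(-1\right) 98 + 36024 = -98 + 36024 = 35926$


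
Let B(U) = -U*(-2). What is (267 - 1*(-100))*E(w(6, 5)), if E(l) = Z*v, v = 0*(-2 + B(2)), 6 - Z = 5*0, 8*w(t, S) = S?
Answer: 0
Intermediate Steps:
w(t, S) = S/8
B(U) = 2*U
Z = 6 (Z = 6 - 5*0 = 6 - 1*0 = 6 + 0 = 6)
v = 0 (v = 0*(-2 + 2*2) = 0*(-2 + 4) = 0*2 = 0)
E(l) = 0 (E(l) = 6*0 = 0)
(267 - 1*(-100))*E(w(6, 5)) = (267 - 1*(-100))*0 = (267 + 100)*0 = 367*0 = 0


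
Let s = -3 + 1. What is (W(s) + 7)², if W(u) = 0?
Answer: 49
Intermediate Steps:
s = -2
(W(s) + 7)² = (0 + 7)² = 7² = 49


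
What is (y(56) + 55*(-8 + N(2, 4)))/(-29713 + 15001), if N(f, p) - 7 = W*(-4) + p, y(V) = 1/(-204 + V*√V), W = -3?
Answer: -9212517/164284000 - 7*√14/123213000 ≈ -0.056077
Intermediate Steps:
y(V) = 1/(-204 + V^(3/2))
N(f, p) = 19 + p (N(f, p) = 7 + (-3*(-4) + p) = 7 + (12 + p) = 19 + p)
(y(56) + 55*(-8 + N(2, 4)))/(-29713 + 15001) = (1/(-204 + 56^(3/2)) + 55*(-8 + (19 + 4)))/(-29713 + 15001) = (1/(-204 + 112*√14) + 55*(-8 + 23))/(-14712) = (1/(-204 + 112*√14) + 55*15)*(-1/14712) = (1/(-204 + 112*√14) + 825)*(-1/14712) = (825 + 1/(-204 + 112*√14))*(-1/14712) = -275/4904 - 1/(14712*(-204 + 112*√14))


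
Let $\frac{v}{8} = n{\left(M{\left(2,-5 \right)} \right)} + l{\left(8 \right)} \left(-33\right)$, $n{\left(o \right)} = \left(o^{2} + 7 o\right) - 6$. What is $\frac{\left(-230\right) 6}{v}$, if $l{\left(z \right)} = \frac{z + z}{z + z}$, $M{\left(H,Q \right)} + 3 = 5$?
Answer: $\frac{115}{14} \approx 8.2143$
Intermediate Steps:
$M{\left(H,Q \right)} = 2$ ($M{\left(H,Q \right)} = -3 + 5 = 2$)
$n{\left(o \right)} = -6 + o^{2} + 7 o$
$l{\left(z \right)} = 1$ ($l{\left(z \right)} = \frac{2 z}{2 z} = 2 z \frac{1}{2 z} = 1$)
$v = -168$ ($v = 8 \left(\left(-6 + 2^{2} + 7 \cdot 2\right) + 1 \left(-33\right)\right) = 8 \left(\left(-6 + 4 + 14\right) - 33\right) = 8 \left(12 - 33\right) = 8 \left(-21\right) = -168$)
$\frac{\left(-230\right) 6}{v} = \frac{\left(-230\right) 6}{-168} = \left(-1380\right) \left(- \frac{1}{168}\right) = \frac{115}{14}$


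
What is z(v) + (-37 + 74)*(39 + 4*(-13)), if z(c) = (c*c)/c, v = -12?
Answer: -493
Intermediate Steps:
z(c) = c (z(c) = c**2/c = c)
z(v) + (-37 + 74)*(39 + 4*(-13)) = -12 + (-37 + 74)*(39 + 4*(-13)) = -12 + 37*(39 - 52) = -12 + 37*(-13) = -12 - 481 = -493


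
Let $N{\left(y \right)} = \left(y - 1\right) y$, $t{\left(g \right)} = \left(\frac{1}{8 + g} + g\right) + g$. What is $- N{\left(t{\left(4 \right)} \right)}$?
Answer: $- \frac{8245}{144} \approx -57.257$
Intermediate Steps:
$t{\left(g \right)} = \frac{1}{8 + g} + 2 g$ ($t{\left(g \right)} = \left(g + \frac{1}{8 + g}\right) + g = \frac{1}{8 + g} + 2 g$)
$N{\left(y \right)} = y \left(-1 + y\right)$ ($N{\left(y \right)} = \left(-1 + y\right) y = y \left(-1 + y\right)$)
$- N{\left(t{\left(4 \right)} \right)} = - \frac{1 + 2 \cdot 4^{2} + 16 \cdot 4}{8 + 4} \left(-1 + \frac{1 + 2 \cdot 4^{2} + 16 \cdot 4}{8 + 4}\right) = - \frac{1 + 2 \cdot 16 + 64}{12} \left(-1 + \frac{1 + 2 \cdot 16 + 64}{12}\right) = - \frac{1 + 32 + 64}{12} \left(-1 + \frac{1 + 32 + 64}{12}\right) = - \frac{1}{12} \cdot 97 \left(-1 + \frac{1}{12} \cdot 97\right) = - \frac{97 \left(-1 + \frac{97}{12}\right)}{12} = - \frac{97 \cdot 85}{12 \cdot 12} = \left(-1\right) \frac{8245}{144} = - \frac{8245}{144}$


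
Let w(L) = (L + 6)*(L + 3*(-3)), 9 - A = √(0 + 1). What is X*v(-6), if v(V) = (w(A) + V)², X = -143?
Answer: -57200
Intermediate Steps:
A = 8 (A = 9 - √(0 + 1) = 9 - √1 = 9 - 1*1 = 9 - 1 = 8)
w(L) = (-9 + L)*(6 + L) (w(L) = (6 + L)*(L - 9) = (6 + L)*(-9 + L) = (-9 + L)*(6 + L))
v(V) = (-14 + V)² (v(V) = ((-54 + 8² - 3*8) + V)² = ((-54 + 64 - 24) + V)² = (-14 + V)²)
X*v(-6) = -143*(-14 - 6)² = -143*(-20)² = -143*400 = -57200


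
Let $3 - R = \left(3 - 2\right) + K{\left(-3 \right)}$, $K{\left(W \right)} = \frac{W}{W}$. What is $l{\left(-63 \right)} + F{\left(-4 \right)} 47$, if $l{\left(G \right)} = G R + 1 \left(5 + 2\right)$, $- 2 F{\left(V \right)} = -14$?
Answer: $273$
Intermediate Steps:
$K{\left(W \right)} = 1$
$F{\left(V \right)} = 7$ ($F{\left(V \right)} = \left(- \frac{1}{2}\right) \left(-14\right) = 7$)
$R = 1$ ($R = 3 - \left(\left(3 - 2\right) + 1\right) = 3 - \left(1 + 1\right) = 3 - 2 = 1$)
$l{\left(G \right)} = 7 + G$ ($l{\left(G \right)} = G 1 + 1 \left(5 + 2\right) = G + 1 \cdot 7 = G + 7 = 7 + G$)
$l{\left(-63 \right)} + F{\left(-4 \right)} 47 = \left(7 - 63\right) + 7 \cdot 47 = -56 + 329 = 273$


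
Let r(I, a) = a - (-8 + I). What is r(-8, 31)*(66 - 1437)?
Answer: -64437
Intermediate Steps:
r(I, a) = 8 + a - I (r(I, a) = a + (8 - I) = 8 + a - I)
r(-8, 31)*(66 - 1437) = (8 + 31 - 1*(-8))*(66 - 1437) = (8 + 31 + 8)*(-1371) = 47*(-1371) = -64437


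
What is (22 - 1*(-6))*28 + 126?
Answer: 910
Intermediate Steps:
(22 - 1*(-6))*28 + 126 = (22 + 6)*28 + 126 = 28*28 + 126 = 784 + 126 = 910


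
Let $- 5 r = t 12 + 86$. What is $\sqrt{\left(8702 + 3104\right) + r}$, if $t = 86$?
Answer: $\frac{2 \sqrt{72390}}{5} \approx 107.62$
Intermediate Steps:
$r = - \frac{1118}{5}$ ($r = - \frac{86 \cdot 12 + 86}{5} = - \frac{1032 + 86}{5} = \left(- \frac{1}{5}\right) 1118 = - \frac{1118}{5} \approx -223.6$)
$\sqrt{\left(8702 + 3104\right) + r} = \sqrt{\left(8702 + 3104\right) - \frac{1118}{5}} = \sqrt{11806 - \frac{1118}{5}} = \sqrt{\frac{57912}{5}} = \frac{2 \sqrt{72390}}{5}$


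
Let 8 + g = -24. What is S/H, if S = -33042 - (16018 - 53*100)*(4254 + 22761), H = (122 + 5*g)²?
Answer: -72394953/361 ≈ -2.0054e+5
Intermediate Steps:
g = -32 (g = -8 - 24 = -32)
H = 1444 (H = (122 + 5*(-32))² = (122 - 160)² = (-38)² = 1444)
S = -289579812 (S = -33042 - (16018 - 5300)*27015 = -33042 - 10718*27015 = -33042 - 1*289546770 = -33042 - 289546770 = -289579812)
S/H = -289579812/1444 = -289579812*1/1444 = -72394953/361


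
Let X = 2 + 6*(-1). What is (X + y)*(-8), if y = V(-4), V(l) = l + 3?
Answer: 40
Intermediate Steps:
V(l) = 3 + l
y = -1 (y = 3 - 4 = -1)
X = -4 (X = 2 - 6 = -4)
(X + y)*(-8) = (-4 - 1)*(-8) = -5*(-8) = 40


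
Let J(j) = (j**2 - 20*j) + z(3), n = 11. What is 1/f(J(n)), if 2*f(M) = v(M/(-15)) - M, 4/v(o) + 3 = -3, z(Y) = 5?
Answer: 3/140 ≈ 0.021429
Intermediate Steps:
v(o) = -2/3 (v(o) = 4/(-3 - 3) = 4/(-6) = 4*(-1/6) = -2/3)
J(j) = 5 + j**2 - 20*j (J(j) = (j**2 - 20*j) + 5 = 5 + j**2 - 20*j)
f(M) = -1/3 - M/2 (f(M) = (-2/3 - M)/2 = -1/3 - M/2)
1/f(J(n)) = 1/(-1/3 - (5 + 11**2 - 20*11)/2) = 1/(-1/3 - (5 + 121 - 220)/2) = 1/(-1/3 - 1/2*(-94)) = 1/(-1/3 + 47) = 1/(140/3) = 3/140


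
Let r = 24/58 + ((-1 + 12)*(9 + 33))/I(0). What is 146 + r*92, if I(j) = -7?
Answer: -170750/29 ≈ -5887.9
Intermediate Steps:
r = -1902/29 (r = 24/58 + ((-1 + 12)*(9 + 33))/(-7) = 24*(1/58) + (11*42)*(-⅐) = 12/29 + 462*(-⅐) = 12/29 - 66 = -1902/29 ≈ -65.586)
146 + r*92 = 146 - 1902/29*92 = 146 - 174984/29 = -170750/29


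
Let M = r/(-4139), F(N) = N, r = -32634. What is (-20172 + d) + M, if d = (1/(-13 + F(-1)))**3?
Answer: -229012251995/11357416 ≈ -20164.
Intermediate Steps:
M = 32634/4139 (M = -32634/(-4139) = -32634*(-1/4139) = 32634/4139 ≈ 7.8845)
d = -1/2744 (d = (1/(-13 - 1))**3 = (1/(-14))**3 = (-1/14)**3 = -1/2744 ≈ -0.00036443)
(-20172 + d) + M = (-20172 - 1/2744) + 32634/4139 = -55351969/2744 + 32634/4139 = -229012251995/11357416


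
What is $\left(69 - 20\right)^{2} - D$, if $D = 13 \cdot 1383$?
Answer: $-15578$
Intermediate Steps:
$D = 17979$
$\left(69 - 20\right)^{2} - D = \left(69 - 20\right)^{2} - 17979 = 49^{2} - 17979 = 2401 - 17979 = -15578$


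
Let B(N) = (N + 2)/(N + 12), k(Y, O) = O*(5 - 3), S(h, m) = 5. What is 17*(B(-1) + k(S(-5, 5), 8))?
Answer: 3009/11 ≈ 273.55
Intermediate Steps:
k(Y, O) = 2*O (k(Y, O) = O*2 = 2*O)
B(N) = (2 + N)/(12 + N)
17*(B(-1) + k(S(-5, 5), 8)) = 17*((2 - 1)/(12 - 1) + 2*8) = 17*(1/11 + 16) = 17*(177/11) = 3009/11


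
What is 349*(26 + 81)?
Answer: 37343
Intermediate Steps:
349*(26 + 81) = 349*107 = 37343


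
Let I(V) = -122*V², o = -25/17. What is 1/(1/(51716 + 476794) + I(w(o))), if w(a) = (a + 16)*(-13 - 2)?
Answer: -152739390/885094137895211 ≈ -1.7257e-7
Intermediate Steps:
o = -25/17 (o = -25*1/17 = -25/17 ≈ -1.4706)
w(a) = -240 - 15*a (w(a) = (16 + a)*(-15) = -240 - 15*a)
1/(1/(51716 + 476794) + I(w(o))) = 1/(1/(51716 + 476794) - 122*(-240 - 15*(-25/17))²) = 1/(1/528510 - 122*(-240 + 375/17)²) = 1/(1/528510 - 122*(-3705/17)²) = 1/(1/528510 - 122*13727025/289) = 1/(1/528510 - 1674697050/289) = 1/(-885094137895211/152739390) = -152739390/885094137895211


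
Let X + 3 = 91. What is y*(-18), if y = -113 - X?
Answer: 3618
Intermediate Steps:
X = 88 (X = -3 + 91 = 88)
y = -201 (y = -113 - 1*88 = -113 - 88 = -201)
y*(-18) = -201*(-18) = 3618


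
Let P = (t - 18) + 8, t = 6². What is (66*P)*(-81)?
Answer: -138996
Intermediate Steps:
t = 36
P = 26 (P = (36 - 18) + 8 = 18 + 8 = 26)
(66*P)*(-81) = (66*26)*(-81) = 1716*(-81) = -138996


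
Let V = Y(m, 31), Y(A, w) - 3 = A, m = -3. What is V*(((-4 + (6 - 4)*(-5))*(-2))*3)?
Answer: 0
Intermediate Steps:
Y(A, w) = 3 + A
V = 0 (V = 3 - 3 = 0)
V*(((-4 + (6 - 4)*(-5))*(-2))*3) = 0*(((-4 + (6 - 4)*(-5))*(-2))*3) = 0*(((-4 + 2*(-5))*(-2))*3) = 0*(((-4 - 10)*(-2))*3) = 0*(-14*(-2)*3) = 0*(28*3) = 0*84 = 0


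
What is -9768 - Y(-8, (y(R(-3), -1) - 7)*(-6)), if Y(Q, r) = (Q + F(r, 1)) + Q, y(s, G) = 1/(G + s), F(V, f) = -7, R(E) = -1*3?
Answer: -9745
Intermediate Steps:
R(E) = -3
Y(Q, r) = -7 + 2*Q (Y(Q, r) = (Q - 7) + Q = (-7 + Q) + Q = -7 + 2*Q)
-9768 - Y(-8, (y(R(-3), -1) - 7)*(-6)) = -9768 - (-7 + 2*(-8)) = -9768 - (-7 - 16) = -9768 - 1*(-23) = -9768 + 23 = -9745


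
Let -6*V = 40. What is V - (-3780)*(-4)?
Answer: -45380/3 ≈ -15127.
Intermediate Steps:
V = -20/3 (V = -⅙*40 = -20/3 ≈ -6.6667)
V - (-3780)*(-4) = -20/3 - (-3780)*(-4) = -20/3 - 105*144 = -20/3 - 15120 = -45380/3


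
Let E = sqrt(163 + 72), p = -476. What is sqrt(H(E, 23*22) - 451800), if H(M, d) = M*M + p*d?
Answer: I*sqrt(692421) ≈ 832.12*I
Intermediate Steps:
E = sqrt(235) ≈ 15.330
H(M, d) = M**2 - 476*d (H(M, d) = M*M - 476*d = M**2 - 476*d)
sqrt(H(E, 23*22) - 451800) = sqrt(((sqrt(235))**2 - 10948*22) - 451800) = sqrt((235 - 476*506) - 451800) = sqrt((235 - 240856) - 451800) = sqrt(-240621 - 451800) = sqrt(-692421) = I*sqrt(692421)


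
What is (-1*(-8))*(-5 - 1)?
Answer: -48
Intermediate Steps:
(-1*(-8))*(-5 - 1) = 8*(-6) = -48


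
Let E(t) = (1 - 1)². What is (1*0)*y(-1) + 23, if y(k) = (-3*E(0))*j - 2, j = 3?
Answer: 23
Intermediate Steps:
E(t) = 0 (E(t) = 0² = 0)
y(k) = -2 (y(k) = -3*0*3 - 2 = 0*3 - 2 = 0 - 2 = -2)
(1*0)*y(-1) + 23 = (1*0)*(-2) + 23 = 0*(-2) + 23 = 0 + 23 = 23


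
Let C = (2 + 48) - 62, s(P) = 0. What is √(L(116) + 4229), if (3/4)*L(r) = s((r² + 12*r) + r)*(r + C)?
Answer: √4229 ≈ 65.031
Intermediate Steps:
C = -12 (C = 50 - 62 = -12)
L(r) = 0 (L(r) = 4*(0*(r - 12))/3 = 4*(0*(-12 + r))/3 = (4/3)*0 = 0)
√(L(116) + 4229) = √(0 + 4229) = √4229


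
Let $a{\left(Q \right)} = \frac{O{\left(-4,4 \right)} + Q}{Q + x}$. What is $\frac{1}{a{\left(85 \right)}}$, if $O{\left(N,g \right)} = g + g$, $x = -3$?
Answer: $\frac{82}{93} \approx 0.88172$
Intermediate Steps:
$O{\left(N,g \right)} = 2 g$
$a{\left(Q \right)} = \frac{8 + Q}{-3 + Q}$ ($a{\left(Q \right)} = \frac{2 \cdot 4 + Q}{Q - 3} = \frac{8 + Q}{-3 + Q}$)
$\frac{1}{a{\left(85 \right)}} = \frac{1}{\frac{1}{-3 + 85} \left(8 + 85\right)} = \frac{1}{\frac{1}{82} \cdot 93} = \frac{1}{\frac{93}{82}} = \frac{82}{93}$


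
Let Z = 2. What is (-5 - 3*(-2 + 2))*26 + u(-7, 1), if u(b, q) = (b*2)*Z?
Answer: -158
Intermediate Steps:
u(b, q) = 4*b (u(b, q) = (b*2)*2 = (2*b)*2 = 4*b)
(-5 - 3*(-2 + 2))*26 + u(-7, 1) = (-5 - 3*(-2 + 2))*26 + 4*(-7) = (-5 - 3*0)*26 - 28 = (-5 + 0)*26 - 28 = -5*26 - 28 = -130 - 28 = -158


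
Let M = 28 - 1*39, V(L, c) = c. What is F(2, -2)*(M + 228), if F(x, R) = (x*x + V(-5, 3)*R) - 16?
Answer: -3906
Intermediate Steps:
F(x, R) = -16 + x² + 3*R (F(x, R) = (x*x + 3*R) - 16 = (x² + 3*R) - 16 = -16 + x² + 3*R)
M = -11 (M = 28 - 39 = -11)
F(2, -2)*(M + 228) = (-16 + 2² + 3*(-2))*(-11 + 228) = (-16 + 4 - 6)*217 = -18*217 = -3906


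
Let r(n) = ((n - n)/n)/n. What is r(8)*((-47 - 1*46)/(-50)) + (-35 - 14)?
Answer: -49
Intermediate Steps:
r(n) = 0 (r(n) = (0/n)/n = 0/n = 0)
r(8)*((-47 - 1*46)/(-50)) + (-35 - 14) = 0*((-47 - 1*46)/(-50)) + (-35 - 14) = 0*((-47 - 46)*(-1/50)) - 49 = 0*(-93*(-1/50)) - 49 = 0*(93/50) - 49 = 0 - 49 = -49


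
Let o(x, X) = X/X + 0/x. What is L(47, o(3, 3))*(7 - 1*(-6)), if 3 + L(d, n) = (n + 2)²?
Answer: 78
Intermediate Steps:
o(x, X) = 1 (o(x, X) = 1 + 0 = 1)
L(d, n) = -3 + (2 + n)² (L(d, n) = -3 + (n + 2)² = -3 + (2 + n)²)
L(47, o(3, 3))*(7 - 1*(-6)) = (-3 + (2 + 1)²)*(7 - 1*(-6)) = (-3 + 3²)*(7 + 6) = (-3 + 9)*13 = 6*13 = 78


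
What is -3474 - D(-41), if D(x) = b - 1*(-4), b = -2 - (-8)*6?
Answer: -3524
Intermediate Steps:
b = 46 (b = -2 - 4*(-12) = -2 + 48 = 46)
D(x) = 50 (D(x) = 46 - 1*(-4) = 46 + 4 = 50)
-3474 - D(-41) = -3474 - 1*50 = -3474 - 50 = -3524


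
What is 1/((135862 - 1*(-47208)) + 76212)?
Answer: 1/259282 ≈ 3.8568e-6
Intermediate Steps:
1/((135862 - 1*(-47208)) + 76212) = 1/((135862 + 47208) + 76212) = 1/(183070 + 76212) = 1/259282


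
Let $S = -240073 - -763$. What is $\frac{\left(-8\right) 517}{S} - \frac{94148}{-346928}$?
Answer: $\frac{2995681511}{10377917460} \approx 0.28866$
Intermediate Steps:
$S = -239310$ ($S = -240073 + 763 = -239310$)
$\frac{\left(-8\right) 517}{S} - \frac{94148}{-346928} = \frac{\left(-8\right) 517}{-239310} - \frac{94148}{-346928} = \left(-4136\right) \left(- \frac{1}{239310}\right) - - \frac{23537}{86732} = \frac{2068}{119655} + \frac{23537}{86732} = \frac{2995681511}{10377917460}$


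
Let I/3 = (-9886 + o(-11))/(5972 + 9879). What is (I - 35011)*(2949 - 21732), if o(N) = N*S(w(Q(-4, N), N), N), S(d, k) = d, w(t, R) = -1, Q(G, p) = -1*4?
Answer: 10424358124038/15851 ≈ 6.5765e+8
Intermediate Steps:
Q(G, p) = -4
o(N) = -N (o(N) = N*(-1) = -N)
I = -29625/15851 (I = 3*((-9886 - 1*(-11))/(5972 + 9879)) = 3*((-9886 + 11)/15851) = 3*(-9875*1/15851) = 3*(-9875/15851) = -29625/15851 ≈ -1.8690)
(I - 35011)*(2949 - 21732) = (-29625/15851 - 35011)*(2949 - 21732) = -554988986/15851*(-18783) = 10424358124038/15851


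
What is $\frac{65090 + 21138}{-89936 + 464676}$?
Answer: $\frac{21557}{93685} \approx 0.2301$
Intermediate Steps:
$\frac{65090 + 21138}{-89936 + 464676} = \frac{86228}{374740} = 86228 \cdot \frac{1}{374740} = \frac{21557}{93685}$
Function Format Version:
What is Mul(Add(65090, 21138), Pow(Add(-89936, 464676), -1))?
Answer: Rational(21557, 93685) ≈ 0.23010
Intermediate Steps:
Mul(Add(65090, 21138), Pow(Add(-89936, 464676), -1)) = Mul(86228, Pow(374740, -1)) = Mul(86228, Rational(1, 374740)) = Rational(21557, 93685)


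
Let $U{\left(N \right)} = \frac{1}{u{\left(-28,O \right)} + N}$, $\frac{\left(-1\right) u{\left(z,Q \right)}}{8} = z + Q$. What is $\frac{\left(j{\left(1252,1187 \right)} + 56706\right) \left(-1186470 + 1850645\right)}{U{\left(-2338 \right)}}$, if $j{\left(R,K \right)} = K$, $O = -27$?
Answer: $-72980156055950$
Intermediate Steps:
$u{\left(z,Q \right)} = - 8 Q - 8 z$ ($u{\left(z,Q \right)} = - 8 \left(z + Q\right) = - 8 \left(Q + z\right) = - 8 Q - 8 z$)
$U{\left(N \right)} = \frac{1}{440 + N}$ ($U{\left(N \right)} = \frac{1}{\left(\left(-8\right) \left(-27\right) - -224\right) + N} = \frac{1}{\left(216 + 224\right) + N} = \frac{1}{440 + N}$)
$\frac{\left(j{\left(1252,1187 \right)} + 56706\right) \left(-1186470 + 1850645\right)}{U{\left(-2338 \right)}} = \frac{\left(1187 + 56706\right) \left(-1186470 + 1850645\right)}{\frac{1}{440 - 2338}} = \frac{57893 \cdot 664175}{\frac{1}{-1898}} = \frac{38451083275}{- \frac{1}{1898}} = 38451083275 \left(-1898\right) = -72980156055950$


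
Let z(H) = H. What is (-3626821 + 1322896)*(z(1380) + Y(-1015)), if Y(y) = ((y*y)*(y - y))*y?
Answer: -3179416500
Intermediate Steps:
Y(y) = 0 (Y(y) = (y**2*0)*y = 0*y = 0)
(-3626821 + 1322896)*(z(1380) + Y(-1015)) = (-3626821 + 1322896)*(1380 + 0) = -2303925*1380 = -3179416500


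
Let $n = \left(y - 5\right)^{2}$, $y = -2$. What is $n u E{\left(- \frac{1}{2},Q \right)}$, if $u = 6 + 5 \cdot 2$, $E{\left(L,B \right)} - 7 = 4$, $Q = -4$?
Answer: $8624$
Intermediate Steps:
$E{\left(L,B \right)} = 11$ ($E{\left(L,B \right)} = 7 + 4 = 11$)
$u = 16$ ($u = 6 + 10 = 16$)
$n = 49$ ($n = \left(-2 - 5\right)^{2} = \left(-7\right)^{2} = 49$)
$n u E{\left(- \frac{1}{2},Q \right)} = 49 \cdot 16 \cdot 11 = 784 \cdot 11 = 8624$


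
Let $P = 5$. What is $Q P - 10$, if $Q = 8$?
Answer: $30$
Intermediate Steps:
$Q P - 10 = 8 \cdot 5 - 10 = 40 - 10 = 30$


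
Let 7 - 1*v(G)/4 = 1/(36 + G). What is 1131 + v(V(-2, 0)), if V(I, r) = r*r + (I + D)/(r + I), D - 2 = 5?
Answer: 77645/67 ≈ 1158.9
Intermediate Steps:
D = 7 (D = 2 + 5 = 7)
V(I, r) = r**2 + (7 + I)/(I + r) (V(I, r) = r*r + (I + 7)/(r + I) = r**2 + (7 + I)/(I + r))
v(G) = 28 - 4/(36 + G)
1131 + v(V(-2, 0)) = 1131 + 4*(251 + 7*((7 - 2 + 0**3 - 2*0**2)/(-2 + 0)))/(36 + (7 - 2 + 0**3 - 2*0**2)/(-2 + 0)) = 1131 + 4*(251 + 7*((7 - 2 + 0 - 2*0)/(-2)))/(36 + (7 - 2 + 0 - 2*0)/(-2)) = 1131 + 4*(251 + 7*(-(7 - 2 + 0 + 0)/2))/(36 - (7 - 2 + 0 + 0)/2) = 1131 + 4*(251 + 7*(-1/2*5))/(36 - 1/2*5) = 1131 + 4*(251 + 7*(-5/2))/(36 - 5/2) = 1131 + 4*(251 - 35/2)/(67/2) = 1131 + 4*(2/67)*(467/2) = 1131 + 1868/67 = 77645/67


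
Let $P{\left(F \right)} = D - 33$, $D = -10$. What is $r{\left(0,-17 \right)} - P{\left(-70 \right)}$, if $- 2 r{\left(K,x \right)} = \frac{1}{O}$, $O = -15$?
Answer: $\frac{1291}{30} \approx 43.033$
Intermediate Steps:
$r{\left(K,x \right)} = \frac{1}{30}$ ($r{\left(K,x \right)} = - \frac{1}{2 \left(-15\right)} = \left(- \frac{1}{2}\right) \left(- \frac{1}{15}\right) = \frac{1}{30}$)
$P{\left(F \right)} = -43$ ($P{\left(F \right)} = -10 - 33 = -43$)
$r{\left(0,-17 \right)} - P{\left(-70 \right)} = \frac{1}{30} - -43 = \frac{1}{30} + 43 = \frac{1291}{30}$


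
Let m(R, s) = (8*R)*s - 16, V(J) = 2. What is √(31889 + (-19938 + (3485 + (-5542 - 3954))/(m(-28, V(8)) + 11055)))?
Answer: √1340471414730/10591 ≈ 109.32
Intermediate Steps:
m(R, s) = -16 + 8*R*s (m(R, s) = 8*R*s - 16 = -16 + 8*R*s)
√(31889 + (-19938 + (3485 + (-5542 - 3954))/(m(-28, V(8)) + 11055))) = √(31889 + (-19938 + (3485 + (-5542 - 3954))/((-16 + 8*(-28)*2) + 11055))) = √(31889 + (-19938 + (3485 - 9496)/((-16 - 448) + 11055))) = √(31889 + (-19938 - 6011/(-464 + 11055))) = √(31889 + (-19938 - 6011/10591)) = √(31889 - 211169369/10591) = √(126567030/10591) = √1340471414730/10591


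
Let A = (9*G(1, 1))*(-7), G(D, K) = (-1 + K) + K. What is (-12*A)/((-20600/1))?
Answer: -189/5150 ≈ -0.036699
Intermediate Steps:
G(D, K) = -1 + 2*K
A = -63 (A = (9*(-1 + 2*1))*(-7) = (9*(-1 + 2))*(-7) = (9*1)*(-7) = 9*(-7) = -63)
(-12*A)/((-20600/1)) = (-12*(-63))/((-20600/1)) = 756/((-20600)) = 756/((-412*50)) = 756/(-20600) = 756*(-1/20600) = -189/5150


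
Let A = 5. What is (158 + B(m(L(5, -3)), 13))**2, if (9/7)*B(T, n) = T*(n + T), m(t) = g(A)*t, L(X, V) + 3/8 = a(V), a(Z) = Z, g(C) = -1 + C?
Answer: 426409/16 ≈ 26651.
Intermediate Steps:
L(X, V) = -3/8 + V
m(t) = 4*t (m(t) = (-1 + 5)*t = 4*t)
B(T, n) = 7*T*(T + n)/9 (B(T, n) = 7*(T*(n + T))/9 = 7*(T*(T + n))/9 = 7*T*(T + n)/9)
(158 + B(m(L(5, -3)), 13))**2 = (158 + 7*(4*(-3/8 - 3))*(4*(-3/8 - 3) + 13)/9)**2 = (158 + 7*(4*(-27/8))*(4*(-27/8) + 13)/9)**2 = (158 + (7/9)*(-27/2)*(-27/2 + 13))**2 = (158 + (7/9)*(-27/2)*(-1/2))**2 = (158 + 21/4)**2 = (653/4)**2 = 426409/16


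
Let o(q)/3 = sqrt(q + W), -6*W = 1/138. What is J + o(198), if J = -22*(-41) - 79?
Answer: 823 + sqrt(3770689)/46 ≈ 865.21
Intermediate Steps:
W = -1/828 (W = -1/6/138 = -1/6*1/138 = -1/828 ≈ -0.0012077)
o(q) = 3*sqrt(-1/828 + q) (o(q) = 3*sqrt(q - 1/828) = 3*sqrt(-1/828 + q))
J = 823 (J = 902 - 79 = 823)
J + o(198) = 823 + sqrt(-23 + 19044*198)/46 = 823 + sqrt(-23 + 3770712)/46 = 823 + sqrt(3770689)/46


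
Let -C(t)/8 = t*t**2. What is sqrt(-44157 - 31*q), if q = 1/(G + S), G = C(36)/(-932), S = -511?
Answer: 2*I*sqrt(7320234735671)/25751 ≈ 210.14*I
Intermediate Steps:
C(t) = -8*t**3 (C(t) = -8*t*t**2 = -8*t**3)
G = 93312/233 (G = -8*36**3/(-932) = -8*46656*(-1/932) = -373248*(-1/932) = 93312/233 ≈ 400.48)
q = -233/25751 (q = 1/(93312/233 - 511) = 1/(-25751/233) = -233/25751 ≈ -0.0090482)
sqrt(-44157 - 31*q) = sqrt(-44157 - 31*(-233/25751)) = sqrt(-44157 + 7223/25751) = sqrt(-1137079684/25751) = 2*I*sqrt(7320234735671)/25751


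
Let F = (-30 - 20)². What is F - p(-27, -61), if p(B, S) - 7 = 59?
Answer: 2434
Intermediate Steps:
p(B, S) = 66 (p(B, S) = 7 + 59 = 66)
F = 2500 (F = (-50)² = 2500)
F - p(-27, -61) = 2500 - 1*66 = 2500 - 66 = 2434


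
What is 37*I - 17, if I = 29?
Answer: 1056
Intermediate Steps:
37*I - 17 = 37*29 - 17 = 1073 - 17 = 1056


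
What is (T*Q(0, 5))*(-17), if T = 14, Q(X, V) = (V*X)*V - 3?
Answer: 714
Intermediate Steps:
Q(X, V) = -3 + X*V² (Q(X, V) = X*V² - 3 = -3 + X*V²)
(T*Q(0, 5))*(-17) = (14*(-3 + 0*5²))*(-17) = (14*(-3 + 0*25))*(-17) = (14*(-3 + 0))*(-17) = (14*(-3))*(-17) = -42*(-17) = 714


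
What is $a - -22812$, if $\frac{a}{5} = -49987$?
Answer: $-227123$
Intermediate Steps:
$a = -249935$ ($a = 5 \left(-49987\right) = -249935$)
$a - -22812 = -249935 - -22812 = -249935 + 22812 = -227123$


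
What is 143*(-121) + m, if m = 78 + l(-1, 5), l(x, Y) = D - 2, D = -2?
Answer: -17229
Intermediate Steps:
l(x, Y) = -4 (l(x, Y) = -2 - 2 = -4)
m = 74 (m = 78 - 4 = 74)
143*(-121) + m = 143*(-121) + 74 = -17303 + 74 = -17229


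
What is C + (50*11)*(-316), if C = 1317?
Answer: -172483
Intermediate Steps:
C + (50*11)*(-316) = 1317 + (50*11)*(-316) = 1317 + 550*(-316) = 1317 - 173800 = -172483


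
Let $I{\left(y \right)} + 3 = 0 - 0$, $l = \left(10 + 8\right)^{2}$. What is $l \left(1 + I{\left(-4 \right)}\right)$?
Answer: $-648$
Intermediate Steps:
$l = 324$ ($l = 18^{2} = 324$)
$I{\left(y \right)} = -3$ ($I{\left(y \right)} = -3 + \left(0 - 0\right) = -3 + \left(0 + 0\right) = -3 + 0 = -3$)
$l \left(1 + I{\left(-4 \right)}\right) = 324 \left(1 - 3\right) = 324 \left(-2\right) = -648$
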